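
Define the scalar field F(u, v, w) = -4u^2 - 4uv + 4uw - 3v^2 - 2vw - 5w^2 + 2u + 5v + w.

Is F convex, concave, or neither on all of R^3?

concave

F is quadratic, so its Hessian is the constant matrix H = [[-8, -4, 4], [-4, -6, -2], [4, -2, -10]].
Leading principal minors: -8, 32, -128.
Signs alternate −, +, − ⇒ H ≺ 0 ⇒ concave.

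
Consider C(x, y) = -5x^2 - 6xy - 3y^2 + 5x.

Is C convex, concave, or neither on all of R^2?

concave

C is quadratic, so its Hessian is the constant matrix H = [[-10, -6], [-6, -6]].
det(H) = 24, tr(H) = -16.
det(H) > 0 and tr(H) < 0, so H is negative definite everywhere: concave.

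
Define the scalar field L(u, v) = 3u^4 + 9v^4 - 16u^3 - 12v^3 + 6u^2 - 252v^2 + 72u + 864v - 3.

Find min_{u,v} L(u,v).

L(u,v) separates as P(u) + Q(v) − 3, so its minimum is min P + min Q − 3.
P'(u) = 12(u - 3)(u - 2)(u + 1) vanishes at u ∈ {-1, 2, 3}; Q'(v) = 36(v - 3)(v - 2)(v + 4) vanishes at v ∈ {-4, 2, 3}.
Local minima of P (where P''>0): P(-1)=-47, P(3)=81. Local minima of Q: Q(-4)=-4416, Q(3)=729.
So the global minimum of L is P(-1) + Q(-4) − 3 = -47 − 4416 − 3 = -4466, attained at (-1, -4).

-4466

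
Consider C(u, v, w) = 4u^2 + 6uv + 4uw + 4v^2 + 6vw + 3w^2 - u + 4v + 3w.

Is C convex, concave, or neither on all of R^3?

C is quadratic, so its Hessian is the constant matrix H = [[8, 6, 4], [6, 8, 6], [4, 6, 6]].
Leading principal minors: 8, 28, 40.
All positive ⇒ H ≻ 0 ⇒ convex.

convex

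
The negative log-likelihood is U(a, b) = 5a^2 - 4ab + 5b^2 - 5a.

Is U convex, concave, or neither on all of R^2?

convex

U is quadratic, so its Hessian is the constant matrix H = [[10, -4], [-4, 10]].
det(H) = 84, tr(H) = 20.
det(H) > 0 and tr(H) > 0, so H is positive definite everywhere: convex.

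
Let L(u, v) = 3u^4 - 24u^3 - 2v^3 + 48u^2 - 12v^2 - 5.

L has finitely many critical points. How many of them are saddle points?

3

L separates as a function of u plus a function of v, so ∇L=0 decouples.
∂L/∂u = 12u(u - 4)(u - 2) = 0 at u ∈ {0, 2, 4}; ∂L/∂v = -6v(v + 4) = 0 at v ∈ {-4, 0}.
The Hessian is diagonal: diag(L_uu, L_vv). Second derivatives: L_uu(0)=96, L_uu(2)=-48, L_uu(4)=96; L_vv(-4)=24, L_vv(0)=-24.
Saddle points occur where the two diagonal entries have opposite signs: (0, 0), (2, -4), (4, 0). Count: 3.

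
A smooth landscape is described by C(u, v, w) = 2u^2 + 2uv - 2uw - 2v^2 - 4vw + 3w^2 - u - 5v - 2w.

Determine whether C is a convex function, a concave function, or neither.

C is quadratic, so its Hessian is the constant matrix H = [[4, 2, -2], [2, -4, -4], [-2, -4, 6]].
Leading principal minors: 4, -20, -136.
Neither pattern holds ⇒ H is indefinite ⇒ neither convex nor concave.

neither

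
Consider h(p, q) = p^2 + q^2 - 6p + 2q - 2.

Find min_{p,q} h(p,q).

h(p,q) separates as A(p) + B(q) − 2, so its minimum is min A + min B − 2.
A'(p) = 2p - 6 vanishes at p ∈ {3}; B'(q) = 2q + 2 vanishes at q ∈ {-1}.
Local minima of A (where A''>0): A(3)=-9. Local minima of B: B(-1)=-1.
So the global minimum of h is A(3) + B(-1) − 2 = -9 − 1 − 2 = -12, attained at (3, -1).

-12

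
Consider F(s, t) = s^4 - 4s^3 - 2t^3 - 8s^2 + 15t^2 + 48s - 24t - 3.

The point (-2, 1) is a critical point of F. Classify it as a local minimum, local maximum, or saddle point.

local minimum

The mixed partial ∂²F/∂s∂t is 0, so the Hessian at any point is diag(F_ss, F_tt) = diag(4(3s^2 - 6s - 4), 6(-2t + 5)).
At (-2, 1): H = diag(80, 18).
Both eigenvalues are positive, so H is positive definite: a local minimum.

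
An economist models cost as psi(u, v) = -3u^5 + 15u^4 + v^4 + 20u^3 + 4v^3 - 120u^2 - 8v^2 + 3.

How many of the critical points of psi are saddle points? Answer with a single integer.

6

psi separates as a function of u plus a function of v, so ∇psi=0 decouples.
∂psi/∂u = -15u(u - 4)(u - 2)(u + 2) = 0 at u ∈ {-2, 0, 2, 4}; ∂psi/∂v = 4v(v - 1)(v + 4) = 0 at v ∈ {-4, 0, 1}.
The Hessian is diagonal: diag(psi_uu, psi_vv). Second derivatives: psi_uu(-2)=720, psi_uu(0)=-240, psi_uu(2)=240, psi_uu(4)=-720; psi_vv(-4)=80, psi_vv(0)=-16, psi_vv(1)=20.
Saddle points occur where the two diagonal entries have opposite signs: (-2, 0), (0, -4), (0, 1), (2, 0), (4, -4), (4, 1). Count: 6.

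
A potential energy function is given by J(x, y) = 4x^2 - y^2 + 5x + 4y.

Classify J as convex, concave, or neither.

neither

J is quadratic, so its Hessian is the constant matrix H = [[8, 0], [0, -2]].
det(H) = -16, tr(H) = 6.
det(H) < 0, so H is indefinite: neither convex nor concave.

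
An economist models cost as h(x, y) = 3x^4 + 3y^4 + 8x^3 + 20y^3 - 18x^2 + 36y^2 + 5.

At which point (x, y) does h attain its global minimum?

h(x,y) separates as P(x) + Q(y) + 5, so its minimum is min P + min Q + 5.
P'(x) = 12x(x - 1)(x + 3) vanishes at x ∈ {-3, 0, 1}; Q'(y) = 12y(y + 2)(y + 3) vanishes at y ∈ {-3, -2, 0}.
Local minima of P (where P''>0): P(-3)=-135, P(1)=-7. Local minima of Q: Q(-3)=27, Q(0)=0.
So the global minimum of h is P(-3) + Q(0) + 5 = -135 + 0 + 5 = -130, attained at (-3, 0).

(-3, 0)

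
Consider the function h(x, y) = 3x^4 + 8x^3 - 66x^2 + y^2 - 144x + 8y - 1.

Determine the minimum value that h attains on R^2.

h(x,y) separates as P(x) + Q(y) − 1, so its minimum is min P + min Q − 1.
P'(x) = 12(x - 3)(x + 1)(x + 4) vanishes at x ∈ {-4, -1, 3}; Q'(y) = 2y + 8 vanishes at y ∈ {-4}.
Local minima of P (where P''>0): P(-4)=-224, P(3)=-567. Local minima of Q: Q(-4)=-16.
So the global minimum of h is P(3) + Q(-4) − 1 = -567 − 16 − 1 = -584, attained at (3, -4).

-584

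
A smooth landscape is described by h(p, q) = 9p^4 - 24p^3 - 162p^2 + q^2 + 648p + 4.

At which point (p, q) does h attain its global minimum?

(-3, 0)

h(p,q) separates as A(p) + B(q) + 4, so its minimum is min A + min B + 4.
A'(p) = 36(p - 3)(p - 2)(p + 3) vanishes at p ∈ {-3, 2, 3}; B'(q) = 2q vanishes at q ∈ {0}.
Local minima of A (where A''>0): A(-3)=-2025, A(3)=567. Local minima of B: B(0)=0.
So the global minimum of h is A(-3) + B(0) + 4 = -2025 + 0 + 4 = -2021, attained at (-3, 0).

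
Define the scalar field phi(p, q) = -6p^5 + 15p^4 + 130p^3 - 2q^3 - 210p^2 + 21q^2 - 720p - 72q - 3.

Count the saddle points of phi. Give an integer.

4

phi separates as a function of p plus a function of q, so ∇phi=0 decouples.
∂phi/∂p = -30(p - 4)(p - 2)(p + 1)(p + 3) = 0 at p ∈ {-3, -1, 2, 4}; ∂phi/∂q = -6(q - 4)(q - 3) = 0 at q ∈ {3, 4}.
The Hessian is diagonal: diag(phi_pp, phi_qq). Second derivatives: phi_pp(-3)=2100, phi_pp(-1)=-900, phi_pp(2)=900, phi_pp(4)=-2100; phi_qq(3)=6, phi_qq(4)=-6.
Saddle points occur where the two diagonal entries have opposite signs: (-3, 4), (-1, 3), (2, 4), (4, 3). Count: 4.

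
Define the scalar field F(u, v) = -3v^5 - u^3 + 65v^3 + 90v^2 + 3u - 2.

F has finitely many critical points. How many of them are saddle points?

4

F separates as a function of u plus a function of v, so ∇F=0 decouples.
∂F/∂u = -3(u - 1)(u + 1) = 0 at u ∈ {-1, 1}; ∂F/∂v = -15v(v - 4)(v + 1)(v + 3) = 0 at v ∈ {-3, -1, 0, 4}.
The Hessian is diagonal: diag(F_uu, F_vv). Second derivatives: F_uu(-1)=6, F_uu(1)=-6; F_vv(-3)=630, F_vv(-1)=-150, F_vv(0)=180, F_vv(4)=-2100.
Saddle points occur where the two diagonal entries have opposite signs: (-1, -1), (-1, 4), (1, -3), (1, 0). Count: 4.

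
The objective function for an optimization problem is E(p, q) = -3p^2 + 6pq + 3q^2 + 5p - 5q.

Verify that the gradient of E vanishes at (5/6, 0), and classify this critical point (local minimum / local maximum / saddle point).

saddle point

∇E = (-6p + 6q + 5, 6p + 6q - 5); substituting (5/6, 0) gives ∇E = (0, 0), so (5/6, 0) is indeed a critical point.
The Hessian of E is constant: H = [[-6, 6], [6, 6]].
det(H) = (-6)·6 − 6² = -72.
Since det(H) < 0, H is indefinite and the critical point is a saddle point.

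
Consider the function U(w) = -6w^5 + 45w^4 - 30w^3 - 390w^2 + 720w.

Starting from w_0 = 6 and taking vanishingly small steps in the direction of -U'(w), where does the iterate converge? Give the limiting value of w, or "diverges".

U'(w) = -30(w - 4)(w - 3)(w - 1)(w + 2), so U'(6) = -7200.
Gradient descent moves in the -U' direction, i.e. w is increasing.
There is no critical point above w=6, and U' keeps the same sign, so the iterate runs off to +∞.

diverges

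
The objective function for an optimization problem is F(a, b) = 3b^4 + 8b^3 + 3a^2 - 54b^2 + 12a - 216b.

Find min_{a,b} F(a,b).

F(a,b) separates as P(a) + Q(b), so its minimum is min P + min Q.
P'(a) = 6a + 12 vanishes at a ∈ {-2}; Q'(b) = 12(b - 3)(b + 2)(b + 3) vanishes at b ∈ {-3, -2, 3}.
Local minima of P (where P''>0): P(-2)=-12. Local minima of Q: Q(-3)=189, Q(3)=-675.
So the global minimum of F is P(-2) + Q(3) = -12 − 675 = -687, attained at (-2, 3).

-687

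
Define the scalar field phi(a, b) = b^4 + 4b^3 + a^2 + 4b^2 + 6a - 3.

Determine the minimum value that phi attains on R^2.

-12

phi(a,b) separates as P(a) + Q(b) − 3, so its minimum is min P + min Q − 3.
P'(a) = 2a + 6 vanishes at a ∈ {-3}; Q'(b) = 4b(b + 1)(b + 2) vanishes at b ∈ {-2, -1, 0}.
Local minima of P (where P''>0): P(-3)=-9. Local minima of Q: Q(-2)=0, Q(0)=0.
So the global minimum of phi is P(-3) + Q(-2) − 3 = -9 + 0 − 3 = -12, attained at (-3, -2).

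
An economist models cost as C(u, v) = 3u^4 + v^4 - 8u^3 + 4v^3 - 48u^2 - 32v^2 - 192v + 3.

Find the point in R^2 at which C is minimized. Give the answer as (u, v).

C(u,v) separates as P(u) + Q(v) + 3, so its minimum is min P + min Q + 3.
P'(u) = 12u(u - 4)(u + 2) vanishes at u ∈ {-2, 0, 4}; Q'(v) = 4(v - 4)(v + 3)(v + 4) vanishes at v ∈ {-4, -3, 4}.
Local minima of P (where P''>0): P(-2)=-80, P(4)=-512. Local minima of Q: Q(-4)=256, Q(4)=-768.
So the global minimum of C is P(4) + Q(4) + 3 = -512 − 768 + 3 = -1277, attained at (4, 4).

(4, 4)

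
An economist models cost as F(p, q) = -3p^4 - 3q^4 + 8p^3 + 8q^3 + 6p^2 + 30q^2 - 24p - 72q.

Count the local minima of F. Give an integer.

1

F separates as a function of p plus a function of q, so ∇F=0 decouples.
∂F/∂p = -12(p - 2)(p - 1)(p + 1) = 0 at p ∈ {-1, 1, 2}; ∂F/∂q = -12(q - 3)(q - 1)(q + 2) = 0 at q ∈ {-2, 1, 3}.
The Hessian is diagonal: diag(F_pp, F_qq). Second derivatives: F_pp(-1)=-72, F_pp(1)=24, F_pp(2)=-36; F_qq(-2)=-180, F_qq(1)=72, F_qq(3)=-120.
Local minima occur where both diagonal entries positive: (1, 1). Count: 1.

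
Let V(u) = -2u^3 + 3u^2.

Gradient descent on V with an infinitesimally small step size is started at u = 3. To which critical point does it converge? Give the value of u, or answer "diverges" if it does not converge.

V'(u) = -6u(u - 1), so V'(3) = -36.
Gradient descent moves in the -V' direction, i.e. u is increasing.
There is no critical point above u=3, and V' keeps the same sign, so the iterate runs off to +∞.

diverges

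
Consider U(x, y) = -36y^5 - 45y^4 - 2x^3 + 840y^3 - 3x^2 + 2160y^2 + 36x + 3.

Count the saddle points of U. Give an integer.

4

U separates as a function of x plus a function of y, so ∇U=0 decouples.
∂U/∂x = -6(x - 2)(x + 3) = 0 at x ∈ {-3, 2}; ∂U/∂y = -180y(y - 4)(y + 2)(y + 3) = 0 at y ∈ {-3, -2, 0, 4}.
The Hessian is diagonal: diag(U_xx, U_yy). Second derivatives: U_xx(-3)=30, U_xx(2)=-30; U_yy(-3)=3780, U_yy(-2)=-2160, U_yy(0)=4320, U_yy(4)=-30240.
Saddle points occur where the two diagonal entries have opposite signs: (-3, -2), (-3, 4), (2, -3), (2, 0). Count: 4.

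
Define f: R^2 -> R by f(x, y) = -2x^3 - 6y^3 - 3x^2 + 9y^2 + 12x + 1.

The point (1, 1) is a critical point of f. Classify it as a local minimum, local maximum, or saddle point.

The mixed partial ∂²f/∂x∂y is 0, so the Hessian at any point is diag(f_xx, f_yy) = diag(-6(2x + 1), 18(-2y + 1)).
At (1, 1): H = diag(-18, -18).
Both eigenvalues are negative, so H is negative definite: a local maximum.

local maximum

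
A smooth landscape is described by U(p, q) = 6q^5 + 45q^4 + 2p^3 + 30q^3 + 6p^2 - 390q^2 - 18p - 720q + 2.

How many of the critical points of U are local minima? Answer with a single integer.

2

U separates as a function of p plus a function of q, so ∇U=0 decouples.
∂U/∂p = 6(p - 1)(p + 3) = 0 at p ∈ {-3, 1}; ∂U/∂q = 30(q - 2)(q + 1)(q + 3)(q + 4) = 0 at q ∈ {-4, -3, -1, 2}.
The Hessian is diagonal: diag(U_pp, U_qq). Second derivatives: U_pp(-3)=-24, U_pp(1)=24; U_qq(-4)=-540, U_qq(-3)=300, U_qq(-1)=-540, U_qq(2)=2700.
Local minima occur where both diagonal entries positive: (1, -3), (1, 2). Count: 2.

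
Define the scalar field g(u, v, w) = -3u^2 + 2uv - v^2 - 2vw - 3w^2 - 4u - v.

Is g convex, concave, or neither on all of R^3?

g is quadratic, so its Hessian is the constant matrix H = [[-6, 2, 0], [2, -2, -2], [0, -2, -6]].
Leading principal minors: -6, 8, -24.
Signs alternate −, +, − ⇒ H ≺ 0 ⇒ concave.

concave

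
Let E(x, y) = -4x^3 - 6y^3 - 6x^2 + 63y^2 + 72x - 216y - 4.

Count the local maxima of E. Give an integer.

1

E separates as a function of x plus a function of y, so ∇E=0 decouples.
∂E/∂x = -12(x - 2)(x + 3) = 0 at x ∈ {-3, 2}; ∂E/∂y = -18(y - 4)(y - 3) = 0 at y ∈ {3, 4}.
The Hessian is diagonal: diag(E_xx, E_yy). Second derivatives: E_xx(-3)=60, E_xx(2)=-60; E_yy(3)=18, E_yy(4)=-18.
Local maxima occur where both diagonal entries negative: (2, 4). Count: 1.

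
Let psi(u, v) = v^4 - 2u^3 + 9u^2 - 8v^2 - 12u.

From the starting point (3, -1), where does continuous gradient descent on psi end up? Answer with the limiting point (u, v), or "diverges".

diverges

psi is separable, so gradient descent decouples: u follows -∂psi/∂u, v follows -∂psi/∂v.
∂psi/∂u = -6(u - 2)(u - 1); at u=3 this is -12, so u increases.
∂psi/∂v = 4v(v - 2)(v + 2); at v=-1 this is 12, so v decreases.
The u-coordinate has no critical point in that direction and runs off to infinity.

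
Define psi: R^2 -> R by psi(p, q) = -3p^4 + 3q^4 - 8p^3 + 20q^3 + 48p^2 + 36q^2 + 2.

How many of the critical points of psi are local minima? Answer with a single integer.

2

psi separates as a function of p plus a function of q, so ∇psi=0 decouples.
∂psi/∂p = -12p(p - 2)(p + 4) = 0 at p ∈ {-4, 0, 2}; ∂psi/∂q = 12q(q + 2)(q + 3) = 0 at q ∈ {-3, -2, 0}.
The Hessian is diagonal: diag(psi_pp, psi_qq). Second derivatives: psi_pp(-4)=-288, psi_pp(0)=96, psi_pp(2)=-144; psi_qq(-3)=36, psi_qq(-2)=-24, psi_qq(0)=72.
Local minima occur where both diagonal entries positive: (0, -3), (0, 0). Count: 2.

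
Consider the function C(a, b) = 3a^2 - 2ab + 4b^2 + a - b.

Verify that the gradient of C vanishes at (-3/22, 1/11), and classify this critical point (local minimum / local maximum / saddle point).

local minimum

∇C = (6a - 2b + 1, -2a + 8b - 1); substituting (-3/22, 1/11) gives ∇C = (0, 0), so (-3/22, 1/11) is indeed a critical point.
The Hessian of C is constant: H = [[6, -2], [-2, 8]].
det(H) = 6·8 − (-2)² = 44.
det(H) > 0 and tr(H) = 14 > 0, so H is positive definite and the point is a local minimum.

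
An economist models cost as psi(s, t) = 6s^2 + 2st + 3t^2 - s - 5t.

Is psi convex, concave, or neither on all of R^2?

convex

psi is quadratic, so its Hessian is the constant matrix H = [[12, 2], [2, 6]].
det(H) = 68, tr(H) = 18.
det(H) > 0 and tr(H) > 0, so H is positive definite everywhere: convex.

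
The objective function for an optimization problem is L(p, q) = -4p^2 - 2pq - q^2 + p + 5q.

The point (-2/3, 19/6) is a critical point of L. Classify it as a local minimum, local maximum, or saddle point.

local maximum

The Hessian of L is constant: H = [[-8, -2], [-2, -2]].
det(H) = (-8)·(-2) − (-2)² = 12.
det(H) > 0 and tr(H) = -10 < 0, so H is negative definite and the point is a local maximum.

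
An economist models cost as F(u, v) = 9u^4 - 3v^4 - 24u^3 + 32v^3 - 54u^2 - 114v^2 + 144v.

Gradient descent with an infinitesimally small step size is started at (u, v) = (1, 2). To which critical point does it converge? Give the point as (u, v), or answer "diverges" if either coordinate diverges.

F is separable, so gradient descent decouples: u follows -∂F/∂u, v follows -∂F/∂v.
∂F/∂u = 36u(u - 3)(u + 1); at u=1 this is -144, so u increases.
∂F/∂v = -12(v - 4)(v - 3)(v - 1); at v=2 this is -24, so v increases.
u converges to its nearest critical value 3 (a local min of the u-part); v converges to 3. The iterate converges to (3, 3).

(3, 3)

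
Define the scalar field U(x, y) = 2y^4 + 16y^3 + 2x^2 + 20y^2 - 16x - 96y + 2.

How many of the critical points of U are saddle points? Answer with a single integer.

U separates as a function of x plus a function of y, so ∇U=0 decouples.
∂U/∂x = 4(x - 4) = 0 at x ∈ {4}; ∂U/∂y = 8(y - 1)(y + 3)(y + 4) = 0 at y ∈ {-4, -3, 1}.
The Hessian is diagonal: diag(U_xx, U_yy). Second derivatives: U_xx(4)=4; U_yy(-4)=40, U_yy(-3)=-32, U_yy(1)=160.
Saddle points occur where the two diagonal entries have opposite signs: (4, -3). Count: 1.

1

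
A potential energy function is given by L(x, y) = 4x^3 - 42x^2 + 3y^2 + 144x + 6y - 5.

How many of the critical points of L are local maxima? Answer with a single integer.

0

L separates as a function of x plus a function of y, so ∇L=0 decouples.
∂L/∂x = 12(x - 4)(x - 3) = 0 at x ∈ {3, 4}; ∂L/∂y = 6(y + 1) = 0 at y ∈ {-1}.
The Hessian is diagonal: diag(L_xx, L_yy). Second derivatives: L_xx(3)=-12, L_xx(4)=12; L_yy(-1)=6.
Local maxima occur where both diagonal entries negative: none. Count: 0.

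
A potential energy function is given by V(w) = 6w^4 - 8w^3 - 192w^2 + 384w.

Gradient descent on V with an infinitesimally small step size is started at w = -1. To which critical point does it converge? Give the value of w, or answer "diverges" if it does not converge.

V'(w) = 24(w - 4)(w - 1)(w + 4), so V'(-1) = 720.
Gradient descent moves in the -V' direction, i.e. w is decreasing.
The nearest critical point in that direction is w = -4, where V'' = 960 > 0 (a local minimum). The iterate converges there.

-4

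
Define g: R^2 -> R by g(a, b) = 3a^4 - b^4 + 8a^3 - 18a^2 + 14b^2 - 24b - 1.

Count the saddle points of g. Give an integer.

5

g separates as a function of a plus a function of b, so ∇g=0 decouples.
∂g/∂a = 12a(a - 1)(a + 3) = 0 at a ∈ {-3, 0, 1}; ∂g/∂b = -4(b - 2)(b - 1)(b + 3) = 0 at b ∈ {-3, 1, 2}.
The Hessian is diagonal: diag(g_aa, g_bb). Second derivatives: g_aa(-3)=144, g_aa(0)=-36, g_aa(1)=48; g_bb(-3)=-80, g_bb(1)=16, g_bb(2)=-20.
Saddle points occur where the two diagonal entries have opposite signs: (-3, -3), (-3, 2), (0, 1), (1, -3), (1, 2). Count: 5.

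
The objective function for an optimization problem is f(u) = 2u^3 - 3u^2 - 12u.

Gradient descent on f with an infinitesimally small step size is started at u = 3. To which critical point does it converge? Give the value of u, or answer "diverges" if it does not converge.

f'(u) = 6(u - 2)(u + 1), so f'(3) = 24.
Gradient descent moves in the -f' direction, i.e. u is decreasing.
The nearest critical point in that direction is u = 2, where f'' = 18 > 0 (a local minimum). The iterate converges there.

2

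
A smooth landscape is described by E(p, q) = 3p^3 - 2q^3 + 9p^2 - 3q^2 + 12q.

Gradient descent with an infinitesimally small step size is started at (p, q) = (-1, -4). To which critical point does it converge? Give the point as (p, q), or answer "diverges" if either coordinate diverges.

E is separable, so gradient descent decouples: p follows -∂E/∂p, q follows -∂E/∂q.
∂E/∂p = 9p(p + 2); at p=-1 this is -9, so p increases.
∂E/∂q = -6(q - 1)(q + 2); at q=-4 this is -60, so q increases.
p converges to its nearest critical value 0 (a local min of the p-part); q converges to -2. The iterate converges to (0, -2).

(0, -2)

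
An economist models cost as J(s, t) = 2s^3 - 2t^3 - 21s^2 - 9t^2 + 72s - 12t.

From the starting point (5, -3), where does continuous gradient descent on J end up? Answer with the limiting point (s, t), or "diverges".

(4, -2)

J is separable, so gradient descent decouples: s follows -∂J/∂s, t follows -∂J/∂t.
∂J/∂s = 6(s - 4)(s - 3); at s=5 this is 12, so s decreases.
∂J/∂t = -6(t + 1)(t + 2); at t=-3 this is -12, so t increases.
s converges to its nearest critical value 4 (a local min of the s-part); t converges to -2. The iterate converges to (4, -2).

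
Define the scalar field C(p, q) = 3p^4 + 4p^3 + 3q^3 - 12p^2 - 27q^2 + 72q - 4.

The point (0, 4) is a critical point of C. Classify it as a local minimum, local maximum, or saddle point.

saddle point

The mixed partial ∂²C/∂p∂q is 0, so the Hessian at any point is diag(C_pp, C_qq) = diag(12(3p^2 + 2p - 2), 18(q - 3)).
At (0, 4): H = diag(-24, 18).
The eigenvalues have opposite signs, so H is indefinite: a saddle point.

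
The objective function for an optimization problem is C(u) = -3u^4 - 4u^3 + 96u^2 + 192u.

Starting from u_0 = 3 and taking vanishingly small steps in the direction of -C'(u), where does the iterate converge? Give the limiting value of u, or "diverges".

-1

C'(u) = -12(u - 4)(u + 1)(u + 4), so C'(3) = 336.
Gradient descent moves in the -C' direction, i.e. u is decreasing.
The nearest critical point in that direction is u = -1, where C'' = 180 > 0 (a local minimum). The iterate converges there.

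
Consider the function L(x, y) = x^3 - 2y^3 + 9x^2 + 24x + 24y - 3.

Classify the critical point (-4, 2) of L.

The mixed partial ∂²L/∂x∂y is 0, so the Hessian at any point is diag(L_xx, L_yy) = diag(6(x + 3), -12y).
At (-4, 2): H = diag(-6, -24).
Both eigenvalues are negative, so H is negative definite: a local maximum.

local maximum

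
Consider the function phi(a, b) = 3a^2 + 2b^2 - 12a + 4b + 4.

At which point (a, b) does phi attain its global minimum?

(2, -1)

phi(a,b) separates as P(a) + Q(b) + 4, so its minimum is min P + min Q + 4.
P'(a) = 6a - 12 vanishes at a ∈ {2}; Q'(b) = 4b + 4 vanishes at b ∈ {-1}.
Local minima of P (where P''>0): P(2)=-12. Local minima of Q: Q(-1)=-2.
So the global minimum of phi is P(2) + Q(-1) + 4 = -12 − 2 + 4 = -10, attained at (2, -1).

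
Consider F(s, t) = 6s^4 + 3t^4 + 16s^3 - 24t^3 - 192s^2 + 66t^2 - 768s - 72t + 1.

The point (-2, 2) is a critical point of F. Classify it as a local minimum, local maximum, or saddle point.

The mixed partial ∂²F/∂s∂t is 0, so the Hessian at any point is diag(F_ss, F_tt) = diag(24(3s^2 + 4s - 16), 12(3t^2 - 12t + 11)).
At (-2, 2): H = diag(-288, -12).
Both eigenvalues are negative, so H is negative definite: a local maximum.

local maximum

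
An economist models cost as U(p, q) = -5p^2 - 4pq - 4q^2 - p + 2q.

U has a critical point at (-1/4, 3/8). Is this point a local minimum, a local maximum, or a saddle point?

The Hessian of U is constant: H = [[-10, -4], [-4, -8]].
det(H) = (-10)·(-8) − (-4)² = 64.
det(H) > 0 and tr(H) = -18 < 0, so H is negative definite and the point is a local maximum.

local maximum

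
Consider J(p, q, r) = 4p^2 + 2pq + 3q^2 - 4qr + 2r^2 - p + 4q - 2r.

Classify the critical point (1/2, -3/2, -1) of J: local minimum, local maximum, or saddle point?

local minimum

The Hessian is constant: H = [[8, 2, 0], [2, 6, -4], [0, -4, 4]].
Leading principal minors: Δ₁ = 8, Δ₂ = 44, Δ₃ = 48.
All leading minors are positive, so H is positive definite: a local minimum.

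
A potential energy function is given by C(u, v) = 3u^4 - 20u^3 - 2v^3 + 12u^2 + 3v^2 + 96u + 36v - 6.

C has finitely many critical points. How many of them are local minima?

C separates as a function of u plus a function of v, so ∇C=0 decouples.
∂C/∂u = 12(u - 4)(u - 2)(u + 1) = 0 at u ∈ {-1, 2, 4}; ∂C/∂v = -6(v - 3)(v + 2) = 0 at v ∈ {-2, 3}.
The Hessian is diagonal: diag(C_uu, C_vv). Second derivatives: C_uu(-1)=180, C_uu(2)=-72, C_uu(4)=120; C_vv(-2)=30, C_vv(3)=-30.
Local minima occur where both diagonal entries positive: (-1, -2), (4, -2). Count: 2.

2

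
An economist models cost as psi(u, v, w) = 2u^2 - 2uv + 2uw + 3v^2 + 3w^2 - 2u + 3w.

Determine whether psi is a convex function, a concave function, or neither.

psi is quadratic, so its Hessian is the constant matrix H = [[4, -2, 2], [-2, 6, 0], [2, 0, 6]].
Leading principal minors: 4, 20, 96.
All positive ⇒ H ≻ 0 ⇒ convex.

convex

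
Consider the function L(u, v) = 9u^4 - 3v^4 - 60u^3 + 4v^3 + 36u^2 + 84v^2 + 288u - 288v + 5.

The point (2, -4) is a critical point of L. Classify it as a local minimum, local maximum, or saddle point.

The mixed partial ∂²L/∂u∂v is 0, so the Hessian at any point is diag(L_uu, L_vv) = diag(36(3u^2 - 10u + 2), 12(-3v^2 + 2v + 14)).
At (2, -4): H = diag(-216, -504).
Both eigenvalues are negative, so H is negative definite: a local maximum.

local maximum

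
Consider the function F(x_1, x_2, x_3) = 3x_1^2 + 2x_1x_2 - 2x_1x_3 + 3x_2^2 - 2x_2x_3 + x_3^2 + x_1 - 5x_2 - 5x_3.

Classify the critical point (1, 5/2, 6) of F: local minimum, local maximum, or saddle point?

local minimum

The Hessian is constant: H = [[6, 2, -2], [2, 6, -2], [-2, -2, 2]].
Leading principal minors: Δ₁ = 6, Δ₂ = 32, Δ₃ = 32.
All leading minors are positive, so H is positive definite: a local minimum.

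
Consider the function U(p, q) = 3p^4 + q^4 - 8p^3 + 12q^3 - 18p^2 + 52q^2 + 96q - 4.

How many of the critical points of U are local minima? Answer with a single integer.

4

U separates as a function of p plus a function of q, so ∇U=0 decouples.
∂U/∂p = 12p(p - 3)(p + 1) = 0 at p ∈ {-1, 0, 3}; ∂U/∂q = 4(q + 2)(q + 3)(q + 4) = 0 at q ∈ {-4, -3, -2}.
The Hessian is diagonal: diag(U_pp, U_qq). Second derivatives: U_pp(-1)=48, U_pp(0)=-36, U_pp(3)=144; U_qq(-4)=8, U_qq(-3)=-4, U_qq(-2)=8.
Local minima occur where both diagonal entries positive: (-1, -4), (-1, -2), (3, -4), (3, -2). Count: 4.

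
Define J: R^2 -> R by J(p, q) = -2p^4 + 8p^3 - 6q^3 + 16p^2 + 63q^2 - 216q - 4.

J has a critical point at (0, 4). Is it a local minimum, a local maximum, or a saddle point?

saddle point

The mixed partial ∂²J/∂p∂q is 0, so the Hessian at any point is diag(J_pp, J_qq) = diag(8(-3p^2 + 6p + 4), 18(-2q + 7)).
At (0, 4): H = diag(32, -18).
The eigenvalues have opposite signs, so H is indefinite: a saddle point.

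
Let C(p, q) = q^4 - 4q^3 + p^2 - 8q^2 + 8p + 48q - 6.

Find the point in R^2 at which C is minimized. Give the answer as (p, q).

(-4, -2)

C(p,q) separates as A(p) + B(q) − 6, so its minimum is min A + min B − 6.
A'(p) = 2p + 8 vanishes at p ∈ {-4}; B'(q) = 4(q - 3)(q - 2)(q + 2) vanishes at q ∈ {-2, 2, 3}.
Local minima of A (where A''>0): A(-4)=-16. Local minima of B: B(-2)=-80, B(3)=45.
So the global minimum of C is A(-4) + B(-2) − 6 = -16 − 80 − 6 = -102, attained at (-4, -2).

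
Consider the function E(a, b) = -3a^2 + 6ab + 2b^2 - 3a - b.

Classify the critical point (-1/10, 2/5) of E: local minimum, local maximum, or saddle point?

The Hessian of E is constant: H = [[-6, 6], [6, 4]].
det(H) = (-6)·4 − 6² = -60.
Since det(H) < 0, H is indefinite and the critical point is a saddle point.

saddle point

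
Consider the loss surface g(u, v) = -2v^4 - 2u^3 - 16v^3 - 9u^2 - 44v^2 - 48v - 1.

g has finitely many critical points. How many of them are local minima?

1

g separates as a function of u plus a function of v, so ∇g=0 decouples.
∂g/∂u = -6u(u + 3) = 0 at u ∈ {-3, 0}; ∂g/∂v = -8(v + 1)(v + 2)(v + 3) = 0 at v ∈ {-3, -2, -1}.
The Hessian is diagonal: diag(g_uu, g_vv). Second derivatives: g_uu(-3)=18, g_uu(0)=-18; g_vv(-3)=-16, g_vv(-2)=8, g_vv(-1)=-16.
Local minima occur where both diagonal entries positive: (-3, -2). Count: 1.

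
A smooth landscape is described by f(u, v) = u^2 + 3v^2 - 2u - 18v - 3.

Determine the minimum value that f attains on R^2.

f(u,v) separates as P(u) + Q(v) − 3, so its minimum is min P + min Q − 3.
P'(u) = 2u - 2 vanishes at u ∈ {1}; Q'(v) = 6v - 18 vanishes at v ∈ {3}.
Local minima of P (where P''>0): P(1)=-1. Local minima of Q: Q(3)=-27.
So the global minimum of f is P(1) + Q(3) − 3 = -1 − 27 − 3 = -31, attained at (1, 3).

-31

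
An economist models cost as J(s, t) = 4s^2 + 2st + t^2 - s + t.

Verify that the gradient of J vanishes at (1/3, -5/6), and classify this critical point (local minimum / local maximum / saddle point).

local minimum

∇J = (8s + 2t - 1, 2s + 2t + 1); substituting (1/3, -5/6) gives ∇J = (0, 0), so (1/3, -5/6) is indeed a critical point.
The Hessian of J is constant: H = [[8, 2], [2, 2]].
det(H) = 8·2 − 2² = 12.
det(H) > 0 and tr(H) = 10 > 0, so H is positive definite and the point is a local minimum.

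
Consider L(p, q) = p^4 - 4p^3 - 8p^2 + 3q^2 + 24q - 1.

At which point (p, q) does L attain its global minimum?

L(p,q) separates as A(p) + B(q) − 1, so its minimum is min A + min B − 1.
A'(p) = 4p(p - 4)(p + 1) vanishes at p ∈ {-1, 0, 4}; B'(q) = 6q + 24 vanishes at q ∈ {-4}.
Local minima of A (where A''>0): A(-1)=-3, A(4)=-128. Local minima of B: B(-4)=-48.
So the global minimum of L is A(4) + B(-4) − 1 = -128 − 48 − 1 = -177, attained at (4, -4).

(4, -4)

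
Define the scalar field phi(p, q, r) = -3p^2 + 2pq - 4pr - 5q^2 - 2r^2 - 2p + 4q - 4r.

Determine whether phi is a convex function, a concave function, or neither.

concave

phi is quadratic, so its Hessian is the constant matrix H = [[-6, 2, -4], [2, -10, 0], [-4, 0, -4]].
Leading principal minors: -6, 56, -64.
Signs alternate −, +, − ⇒ H ≺ 0 ⇒ concave.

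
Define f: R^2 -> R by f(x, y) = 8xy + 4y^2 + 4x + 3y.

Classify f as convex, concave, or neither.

f is quadratic, so its Hessian is the constant matrix H = [[0, 8], [8, 8]].
det(H) = -64, tr(H) = 8.
det(H) < 0, so H is indefinite: neither convex nor concave.

neither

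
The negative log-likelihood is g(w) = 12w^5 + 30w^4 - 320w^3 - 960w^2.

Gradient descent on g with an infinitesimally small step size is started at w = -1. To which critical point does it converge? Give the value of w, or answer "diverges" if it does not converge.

-2

g'(w) = 60w(w - 4)(w + 2)(w + 4), so g'(-1) = 900.
Gradient descent moves in the -g' direction, i.e. w is decreasing.
The nearest critical point in that direction is w = -2, where g'' = 1440 > 0 (a local minimum). The iterate converges there.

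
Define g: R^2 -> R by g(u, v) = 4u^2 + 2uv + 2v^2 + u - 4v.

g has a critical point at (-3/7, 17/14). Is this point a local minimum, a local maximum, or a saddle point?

The Hessian of g is constant: H = [[8, 2], [2, 4]].
det(H) = 8·4 − 2² = 28.
det(H) > 0 and tr(H) = 12 > 0, so H is positive definite and the point is a local minimum.

local minimum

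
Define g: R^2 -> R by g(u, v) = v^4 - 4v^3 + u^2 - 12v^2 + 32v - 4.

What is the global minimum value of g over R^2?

-68

g(u,v) separates as P(u) + Q(v) − 4, so its minimum is min P + min Q − 4.
P'(u) = 2u vanishes at u ∈ {0}; Q'(v) = 4(v - 4)(v - 1)(v + 2) vanishes at v ∈ {-2, 1, 4}.
Local minima of P (where P''>0): P(0)=0. Local minima of Q: Q(-2)=-64, Q(4)=-64.
So the global minimum of g is P(0) + Q(-2) − 4 = 0 − 64 − 4 = -68, attained at (0, -2).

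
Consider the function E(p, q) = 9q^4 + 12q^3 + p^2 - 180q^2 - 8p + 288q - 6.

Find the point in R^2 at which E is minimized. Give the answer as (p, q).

E(p,q) separates as A(p) + B(q) − 6, so its minimum is min A + min B − 6.
A'(p) = 2p - 8 vanishes at p ∈ {4}; B'(q) = 36(q - 2)(q - 1)(q + 4) vanishes at q ∈ {-4, 1, 2}.
Local minima of A (where A''>0): A(4)=-16. Local minima of B: B(-4)=-2496, B(2)=96.
So the global minimum of E is A(4) + B(-4) − 6 = -16 − 2496 − 6 = -2518, attained at (4, -4).

(4, -4)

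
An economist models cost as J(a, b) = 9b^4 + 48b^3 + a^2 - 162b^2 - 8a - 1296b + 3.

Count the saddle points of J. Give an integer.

J separates as a function of a plus a function of b, so ∇J=0 decouples.
∂J/∂a = 2(a - 4) = 0 at a ∈ {4}; ∂J/∂b = 36(b - 3)(b + 3)(b + 4) = 0 at b ∈ {-4, -3, 3}.
The Hessian is diagonal: diag(J_aa, J_bb). Second derivatives: J_aa(4)=2; J_bb(-4)=252, J_bb(-3)=-216, J_bb(3)=1512.
Saddle points occur where the two diagonal entries have opposite signs: (4, -3). Count: 1.

1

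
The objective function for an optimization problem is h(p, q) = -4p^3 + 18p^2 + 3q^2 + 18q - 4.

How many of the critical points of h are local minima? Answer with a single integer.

h separates as a function of p plus a function of q, so ∇h=0 decouples.
∂h/∂p = -12p(p - 3) = 0 at p ∈ {0, 3}; ∂h/∂q = 6(q + 3) = 0 at q ∈ {-3}.
The Hessian is diagonal: diag(h_pp, h_qq). Second derivatives: h_pp(0)=36, h_pp(3)=-36; h_qq(-3)=6.
Local minima occur where both diagonal entries positive: (0, -3). Count: 1.

1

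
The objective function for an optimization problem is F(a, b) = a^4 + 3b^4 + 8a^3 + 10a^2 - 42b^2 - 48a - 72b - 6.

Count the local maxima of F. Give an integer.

F separates as a function of a plus a function of b, so ∇F=0 decouples.
∂F/∂a = 4(a - 1)(a + 3)(a + 4) = 0 at a ∈ {-4, -3, 1}; ∂F/∂b = 12(b - 3)(b + 1)(b + 2) = 0 at b ∈ {-2, -1, 3}.
The Hessian is diagonal: diag(F_aa, F_bb). Second derivatives: F_aa(-4)=20, F_aa(-3)=-16, F_aa(1)=80; F_bb(-2)=60, F_bb(-1)=-48, F_bb(3)=240.
Local maxima occur where both diagonal entries negative: (-3, -1). Count: 1.

1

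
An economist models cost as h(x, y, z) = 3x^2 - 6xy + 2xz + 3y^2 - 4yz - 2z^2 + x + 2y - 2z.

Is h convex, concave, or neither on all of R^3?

h is quadratic, so its Hessian is the constant matrix H = [[6, -6, 2], [-6, 6, -4], [2, -4, -4]].
Leading principal minors: 6, 0, -24.
Neither pattern holds ⇒ H is indefinite ⇒ neither convex nor concave.

neither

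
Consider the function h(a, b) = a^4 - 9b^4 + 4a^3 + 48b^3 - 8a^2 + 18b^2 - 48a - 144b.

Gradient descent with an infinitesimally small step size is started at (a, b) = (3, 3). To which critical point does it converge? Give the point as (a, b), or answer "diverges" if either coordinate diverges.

(2, 1)

h is separable, so gradient descent decouples: a follows -∂h/∂a, b follows -∂h/∂b.
∂h/∂a = 4(a - 2)(a + 2)(a + 3); at a=3 this is 120, so a decreases.
∂h/∂b = -36(b - 4)(b - 1)(b + 1); at b=3 this is 288, so b decreases.
a converges to its nearest critical value 2 (a local min of the a-part); b converges to 1. The iterate converges to (2, 1).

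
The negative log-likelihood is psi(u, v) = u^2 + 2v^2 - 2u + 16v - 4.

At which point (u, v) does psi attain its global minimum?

(1, -4)

psi(u,v) separates as P(u) + Q(v) − 4, so its minimum is min P + min Q − 4.
P'(u) = 2u - 2 vanishes at u ∈ {1}; Q'(v) = 4v + 16 vanishes at v ∈ {-4}.
Local minima of P (where P''>0): P(1)=-1. Local minima of Q: Q(-4)=-32.
So the global minimum of psi is P(1) + Q(-4) − 4 = -1 − 32 − 4 = -37, attained at (1, -4).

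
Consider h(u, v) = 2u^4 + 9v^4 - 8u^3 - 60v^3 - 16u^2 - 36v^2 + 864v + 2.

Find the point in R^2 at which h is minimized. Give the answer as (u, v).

h(u,v) separates as P(u) + Q(v) + 2, so its minimum is min P + min Q + 2.
P'(u) = 8u(u - 4)(u + 1) vanishes at u ∈ {-1, 0, 4}; Q'(v) = 36(v - 4)(v - 3)(v + 2) vanishes at v ∈ {-2, 3, 4}.
Local minima of P (where P''>0): P(-1)=-6, P(4)=-256. Local minima of Q: Q(-2)=-1248, Q(4)=1344.
So the global minimum of h is P(4) + Q(-2) + 2 = -256 − 1248 + 2 = -1502, attained at (4, -2).

(4, -2)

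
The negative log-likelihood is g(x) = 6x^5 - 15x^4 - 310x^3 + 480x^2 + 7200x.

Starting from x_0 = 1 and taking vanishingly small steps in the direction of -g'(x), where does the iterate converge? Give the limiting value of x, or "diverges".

-3

g'(x) = 30(x - 5)(x - 4)(x + 3)(x + 4), so g'(1) = 7200.
Gradient descent moves in the -g' direction, i.e. x is decreasing.
The nearest critical point in that direction is x = -3, where g'' = 1680 > 0 (a local minimum). The iterate converges there.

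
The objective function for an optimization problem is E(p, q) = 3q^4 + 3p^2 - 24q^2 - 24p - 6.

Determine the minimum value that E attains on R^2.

E(p,q) separates as A(p) + B(q) − 6, so its minimum is min A + min B − 6.
A'(p) = 6p - 24 vanishes at p ∈ {4}; B'(q) = 12q(q - 2)(q + 2) vanishes at q ∈ {-2, 0, 2}.
Local minima of A (where A''>0): A(4)=-48. Local minima of B: B(-2)=-48, B(2)=-48.
So the global minimum of E is A(4) + B(-2) − 6 = -48 − 48 − 6 = -102, attained at (4, -2).

-102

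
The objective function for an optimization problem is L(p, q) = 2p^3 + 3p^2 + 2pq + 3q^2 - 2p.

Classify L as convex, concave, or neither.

The term 2p^3 is cubic, so the Hessian is not constant.
∂²L/∂p² = 12p + 6, which takes both signs as p varies (negative for sufficiently negative p). A diagonal entry of the Hessian changing sign means the Hessian is neither positive- nor negative-semidefinite on all of R^2.

neither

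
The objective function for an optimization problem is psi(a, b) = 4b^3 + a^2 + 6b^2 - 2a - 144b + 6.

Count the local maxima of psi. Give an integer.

psi separates as a function of a plus a function of b, so ∇psi=0 decouples.
∂psi/∂a = 2(a - 1) = 0 at a ∈ {1}; ∂psi/∂b = 12(b - 3)(b + 4) = 0 at b ∈ {-4, 3}.
The Hessian is diagonal: diag(psi_aa, psi_bb). Second derivatives: psi_aa(1)=2; psi_bb(-4)=-84, psi_bb(3)=84.
Local maxima occur where both diagonal entries negative: none. Count: 0.

0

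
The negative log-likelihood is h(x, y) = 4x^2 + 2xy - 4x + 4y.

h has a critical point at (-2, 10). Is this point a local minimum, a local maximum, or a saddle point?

The Hessian of h is constant: H = [[8, 2], [2, 0]].
det(H) = 8·0 − 2² = -4.
Since det(H) < 0, H is indefinite and the critical point is a saddle point.

saddle point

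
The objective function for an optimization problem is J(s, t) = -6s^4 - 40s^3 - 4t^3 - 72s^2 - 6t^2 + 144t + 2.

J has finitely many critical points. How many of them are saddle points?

3

J separates as a function of s plus a function of t, so ∇J=0 decouples.
∂J/∂s = -24s(s + 2)(s + 3) = 0 at s ∈ {-3, -2, 0}; ∂J/∂t = -12(t - 3)(t + 4) = 0 at t ∈ {-4, 3}.
The Hessian is diagonal: diag(J_ss, J_tt). Second derivatives: J_ss(-3)=-72, J_ss(-2)=48, J_ss(0)=-144; J_tt(-4)=84, J_tt(3)=-84.
Saddle points occur where the two diagonal entries have opposite signs: (-3, -4), (-2, 3), (0, -4). Count: 3.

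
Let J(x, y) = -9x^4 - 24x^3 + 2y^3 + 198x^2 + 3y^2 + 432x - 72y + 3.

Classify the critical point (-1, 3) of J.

local minimum

The mixed partial ∂²J/∂x∂y is 0, so the Hessian at any point is diag(J_xx, J_yy) = diag(36(-3x^2 - 4x + 11), 6(2y + 1)).
At (-1, 3): H = diag(432, 42).
Both eigenvalues are positive, so H is positive definite: a local minimum.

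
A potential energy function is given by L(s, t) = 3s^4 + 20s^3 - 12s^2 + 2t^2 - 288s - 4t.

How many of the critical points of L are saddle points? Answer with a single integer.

L separates as a function of s plus a function of t, so ∇L=0 decouples.
∂L/∂s = 12(s - 2)(s + 3)(s + 4) = 0 at s ∈ {-4, -3, 2}; ∂L/∂t = 4(t - 1) = 0 at t ∈ {1}.
The Hessian is diagonal: diag(L_ss, L_tt). Second derivatives: L_ss(-4)=72, L_ss(-3)=-60, L_ss(2)=360; L_tt(1)=4.
Saddle points occur where the two diagonal entries have opposite signs: (-3, 1). Count: 1.

1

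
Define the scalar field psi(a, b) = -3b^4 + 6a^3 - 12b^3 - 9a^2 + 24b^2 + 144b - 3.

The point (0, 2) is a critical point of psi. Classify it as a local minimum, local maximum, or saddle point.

The mixed partial ∂²psi/∂a∂b is 0, so the Hessian at any point is diag(psi_aa, psi_bb) = diag(18(2a - 1), 12(-3b^2 - 6b + 4)).
At (0, 2): H = diag(-18, -240).
Both eigenvalues are negative, so H is negative definite: a local maximum.

local maximum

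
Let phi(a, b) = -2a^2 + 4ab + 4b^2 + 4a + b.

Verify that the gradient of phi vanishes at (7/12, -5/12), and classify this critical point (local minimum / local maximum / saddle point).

saddle point

∇phi = (-4a + 4b + 4, 4a + 8b + 1); substituting (7/12, -5/12) gives ∇phi = (0, 0), so (7/12, -5/12) is indeed a critical point.
The Hessian of phi is constant: H = [[-4, 4], [4, 8]].
det(H) = (-4)·8 − 4² = -48.
Since det(H) < 0, H is indefinite and the critical point is a saddle point.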